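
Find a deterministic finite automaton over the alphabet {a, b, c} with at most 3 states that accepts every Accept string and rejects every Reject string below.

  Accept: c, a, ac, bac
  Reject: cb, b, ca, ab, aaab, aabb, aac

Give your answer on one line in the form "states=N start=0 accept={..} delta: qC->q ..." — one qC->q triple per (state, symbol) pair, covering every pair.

states=3 start=0 accept={1} delta: 0a->1 0b->0 0c->1 1a->2 1b->0 1c->1 2a->0 2b->0 2c->0

Grow the machine one transition at a time. Run the examples from 0; the earliest place one falls off (shortest prefix, ties alphabetical) gets sent to the lowest-numbered state that keeps every Accept/Reject pair distinguishable — a pair clashes when both reach the same state with identical unread suffix — and to a fresh state only if none does.
a: 0a undefined. 0a->0: no, c/aac meet in 0 with "c" left. Open state 1: 0a->1.
b: 0b undefined. 0b->0: ok.
c: 0c undefined. 0c->0: no, c/cb meet in 0. 0c->1: ok.
aa: 1a undefined. 1a->0: no, c/aac meet in 1. 1a->1: no, c/ca meet in 1. Open state 2: 1a->2.
ab: 1b undefined. 1b->0: ok.
ac: 1c undefined. 1c->0: no, ac/cb meet in 0. 1c->1: ok.
aaa: 2a undefined. 2a->0: ok.
aab: 2b undefined. 2b->0: ok.
aac: 2c undefined. 2c->0: ok.
All examples now run through 3 states with every (state, symbol) defined. Accept strings end in {1}, Reject strings end in {0,2}; accept={1}.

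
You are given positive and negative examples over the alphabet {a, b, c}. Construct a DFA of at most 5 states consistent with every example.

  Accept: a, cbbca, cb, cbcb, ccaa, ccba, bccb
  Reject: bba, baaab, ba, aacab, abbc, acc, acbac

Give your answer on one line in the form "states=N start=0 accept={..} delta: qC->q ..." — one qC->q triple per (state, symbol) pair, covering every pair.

states=4 start=0 accept={0,1} delta: 0a->0 0b->1 0c->1 1a->2 1b->1 1c->3 2a->1 2b->2 2c->2 3a->0 3b->0 3c->0

State merging on the prefix tree: take the shortest (then alphabetical) example prefix whose next move is undefined and point that move at state 0, else 1, else 2, ...; a target is out if some Accept/Reject pair would then sit in one state with the same input left (inseparable). If every existing state is out, open a new one.
a: 0a undefined. 0a->0: ok.
b: 0b undefined. 0b->0: no, a/bba meet in 0. Open state 1: 0b->1.
c: 0c undefined. 0c->0: no, a/acc meet in 0. 0c->1: ok.
ba: 1a undefined. 1a->0: no, a/ba meet in 0. 1a->1: no, cb/baaab meet in 1 with "b" left. Open state 2: 1a->2.
bb: 1b undefined. 1b->0: no, a/bba meet in 0. 1b->1: ok.
bc: 1c undefined. 1c->0: no, a/abbc meet in 0. 1c->1: no, cbbca/bba meet in 2. 1c->2: no, cbcb/aacab meet in 2 with "b" left. Open state 3: 1c->3.
baa: 2a undefined. 2a->0: no, cb/baaab meet in 1. 2a->1: ok.
bcc: 3c undefined. 3c->0: ok.
cca: 3a undefined. 3a->0: ok.
ccb: 3b undefined. 3b->0: ok.
aacab: 2b undefined. 2b->0: no, a/baaab meet in 0. 2b->1: no, cb/baaab meet in 1. 2b->2: ok.
acbac: 2c undefined. 2c->0: no, a/acbac meet in 0. 2c->1: no, cb/acbac meet in 1. 2c->2: ok.
All examples now run through 4 states with every (state, symbol) defined. Accept strings end in {0,1}, Reject strings end in {2,3}; accept={0,1}.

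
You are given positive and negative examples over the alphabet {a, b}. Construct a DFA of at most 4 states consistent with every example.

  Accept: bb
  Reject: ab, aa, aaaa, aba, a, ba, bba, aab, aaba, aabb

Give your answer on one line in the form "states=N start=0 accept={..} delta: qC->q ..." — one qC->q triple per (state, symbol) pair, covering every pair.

Fold the examples into a partial DFA from state 0: repeatedly fix the first undefined (state, symbol) met by the shortest-then-alphabetical prefix, trying targets in increasing order and rejecting any under which an Accept and a Reject string meet in one state with the same remainder; add a state when all current targets are rejected. Accepting states are where Accept strings end.
a: 0a undefined. 0a->0: no, bb/aabb meet in 0 with "bb" left. Open state 1: 0a->1.
b: 0b undefined. 0b->0: ok.
aa: 1a undefined. 1a->0: no, bb/aa meet in 0. 1a->1: ok.
ab: 1b undefined. 1b->0: no, bb/ab meet in 0. 1b->1: ok.
All examples now run through 2 states with every (state, symbol) defined. Accept strings end in {0}, Reject strings end in {1}; accept={0}.

states=2 start=0 accept={0} delta: 0a->1 0b->0 1a->1 1b->1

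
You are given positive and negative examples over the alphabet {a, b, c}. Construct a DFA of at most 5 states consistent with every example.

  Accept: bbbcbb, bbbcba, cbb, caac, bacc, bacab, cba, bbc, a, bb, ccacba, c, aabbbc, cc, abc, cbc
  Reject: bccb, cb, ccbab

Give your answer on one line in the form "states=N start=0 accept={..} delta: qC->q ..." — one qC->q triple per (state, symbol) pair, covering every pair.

State merging on the prefix tree: take the shortest (then alphabetical) example prefix whose next move is undefined and point that move at state 0, else 1, else 2, ...; a target is out if some Accept/Reject pair would then sit in one state with the same input left (inseparable). If every existing state is out, open a new one.
a: 0a undefined. 0a->0: ok.
b: 0b undefined. 0b->0: ok.
c: 0c undefined. 0c->0: no, bbbcbb/bccb meet in 0. Open state 1: 0c->1.
ca: 1a undefined. 1a->0: ok.
cb: 1b undefined. 1b->0: no, bbbcbb/cb meet in 0. 1b->1: no, bbbcbb/cb meet in 1. Open state 2: 1b->2.
cc: 1c undefined. 1c->0: no, bacc/bccb meet in 0. 1c->1: ok.
cba: 2a undefined. 2a->0: no, bbbcba/ccbab meet in 0. 2a->1: ok.
cbb: 2b undefined. 2b->0: ok.
cbc: 2c undefined. 2c->0: ok.
All examples now run through 3 states with every (state, symbol) defined. Accept strings end in {0,1}, Reject strings end in {2}; accept={0,1}.

states=3 start=0 accept={0,1} delta: 0a->0 0b->0 0c->1 1a->0 1b->2 1c->1 2a->1 2b->0 2c->0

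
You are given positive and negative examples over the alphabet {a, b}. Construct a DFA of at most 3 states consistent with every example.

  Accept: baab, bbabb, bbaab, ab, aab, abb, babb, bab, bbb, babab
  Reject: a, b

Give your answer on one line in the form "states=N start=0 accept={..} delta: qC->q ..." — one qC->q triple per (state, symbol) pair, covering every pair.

states=3 start=0 accept={0,2} delta: 0a->1 0b->1 1a->1 1b->2 2a->1 2b->0

Fold the examples into a partial DFA from state 0: repeatedly fix the first undefined (state, symbol) met by the shortest-then-alphabetical prefix, trying targets in increasing order and rejecting any under which an Accept and a Reject string meet in one state with the same remainder; add a state when all current targets are rejected. Accepting states are where Accept strings end.
a: 0a undefined. 0a->0: no, ab/b meet in 0 with "b" left. Open state 1: 0a->1.
b: 0b undefined. 0b->0: no, bbb/b meet in 0. 0b->1: ok.
aa: 1a undefined. 1a->0: no, aab/a meet in 1. 1a->1: ok.
ab: 1b undefined. 1b->0: no, bbabb/a meet in 1. 1b->1: no, baab/a meet in 1. Open state 2: 1b->2.
abb: 2b undefined. 2b->0: ok.
bba: 2a undefined. 2a->0: no, babab/a meet in 1. 2a->1: ok.
All examples now run through 3 states with every (state, symbol) defined. Accept strings end in {0,2}, Reject strings end in {1}; accept={0,2}.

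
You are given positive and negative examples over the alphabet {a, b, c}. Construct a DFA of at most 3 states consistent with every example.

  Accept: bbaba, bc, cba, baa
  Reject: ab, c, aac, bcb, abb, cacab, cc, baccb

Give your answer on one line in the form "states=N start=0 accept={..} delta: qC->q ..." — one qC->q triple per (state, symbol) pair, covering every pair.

states=3 start=0 accept={2} delta: 0a->0 0b->1 0c->0 1a->2 1b->0 1c->2 2a->2 2b->0 2c->0

State merging on the prefix tree: take the shortest (then alphabetical) example prefix whose next move is undefined and point that move at state 0, else 1, else 2, ...; a target is out if some Accept/Reject pair would then sit in one state with the same input left (inseparable). If every existing state is out, open a new one.
a: 0a undefined. 0a->0: ok.
b: 0b undefined. 0b->0: no, bbaba/ab meet in 0. Open state 1: 0b->1.
c: 0c undefined. 0c->0: ok.
ba: 1a undefined. 1a->0: no, cba/c meet in 0. 1a->1: no, cba/ab meet in 1. Open state 2: 1a->2.
bb: 1b undefined. 1b->0: ok.
bc: 1c undefined. 1c->0: no, bc/c meet in 0. 1c->1: no, bc/ab meet in 1. 1c->2: ok.
baa: 2a undefined. 2a->0: no, baa/c meet in 0. 2a->1: no, baa/ab meet in 1. 2a->2: ok.
bac: 2c undefined. 2c->0: ok.
bcb: 2b undefined. 2b->0: ok.
All examples now run through 3 states with every (state, symbol) defined. Accept strings end in {2}, Reject strings end in {0,1}; accept={2}.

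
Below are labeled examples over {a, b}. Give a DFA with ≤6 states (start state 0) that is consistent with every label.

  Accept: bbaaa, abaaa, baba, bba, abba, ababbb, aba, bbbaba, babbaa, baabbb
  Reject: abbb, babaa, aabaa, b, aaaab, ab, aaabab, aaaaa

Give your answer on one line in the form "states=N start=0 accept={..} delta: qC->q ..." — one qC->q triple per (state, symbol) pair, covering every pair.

Fold the examples into a partial DFA from state 0: repeatedly fix the first undefined (state, symbol) met by the shortest-then-alphabetical prefix, trying targets in increasing order and rejecting any under which an Accept and a Reject string meet in one state with the same remainder; add a state when all current targets are rejected. Accepting states are where Accept strings end.
a: 0a undefined. 0a->0: ok.
b: 0b undefined. 0b->0: no, bbaaa/abbb meet in 0. Open state 1: 0b->1.
ba: 1a undefined. 1a->0: no, abaaa/babaa meet in 0. 1a->1: no, abaaa/aabaa meet in 1. Open state 2: 1a->2.
bb: 1b undefined. 1b->0: no, bbaaa/aaaaa meet in 0. 1b->1: ok.
baa: 2a undefined. 2a->0: no, bbaaa/aabaa meet in 0. 2a->1: no, baabbb/abbb meet in 1. 2a->2: no, bbaaa/aabaa meet in 2. Open state 3: 2a->3.
bab: 2b undefined. 2b->0: no, baba/babaa meet in 0. 2b->1: no, ababbb/abbb meet in 1. 2b->2: no, bbaaa/babaa meet in 3 with "a" left. 2b->3: ok.
baab: 3b undefined. 3b->0: no, ababbb/abbb meet in 1. 3b->1: no, ababbb/abbb meet in 1. 3b->2: no, ababbb/aabaa meet in 3. 3b->3: no, ababbb/aabaa meet in 3. Open state 4: 3b->4.
baba: 3a undefined. 3a->0: no, bbaaa/babaa meet in 0. 3a->1: no, bbaaa/abbb meet in 1. 3a->2: ok.
baabb: 4b undefined. 4b->0: no, ababbb/aaaaa meet in 0. 4b->1: no, ababbb/abbb meet in 1. 4b->2: no, baabbb/babaa meet in 3. 4b->3: no, ababbb/babaa meet in 3. 4b->4: ok.
babba: 4a undefined. 4a->0: no, babbaa/aaaaa meet in 0. 4a->1: ok.
All examples now run through 5 states with every (state, symbol) defined. Accept strings end in {2,4}, Reject strings end in {0,1,3}; accept={2,4}.

states=5 start=0 accept={2,4} delta: 0a->0 0b->1 1a->2 1b->1 2a->3 2b->3 3a->2 3b->4 4a->1 4b->4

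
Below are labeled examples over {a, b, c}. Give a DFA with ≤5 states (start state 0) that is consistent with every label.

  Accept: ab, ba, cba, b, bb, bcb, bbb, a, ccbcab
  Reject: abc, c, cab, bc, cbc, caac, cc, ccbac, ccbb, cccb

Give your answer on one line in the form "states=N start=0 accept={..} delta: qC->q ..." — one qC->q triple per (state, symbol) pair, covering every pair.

Grow the machine one transition at a time. Run the examples from 0; the earliest place one falls off (shortest prefix, ties alphabetical) gets sent to the lowest-numbered state that keeps every Accept/Reject pair distinguishable — a pair clashes when both reach the same state with identical unread suffix — and to a fresh state only if none does.
a: 0a undefined. 0a->0: ok.
b: 0b undefined. 0b->0: ok.
c: 0c undefined. 0c->0: no, ab/abc meet in 0. Open state 1: 0c->1.
ca: 1a undefined. 1a->0: no, ab/cab meet in 0. 1a->1: no, bcb/cab meet in 1 with "b" left. Open state 2: 1a->2.
cb: 1b undefined. 1b->0: ok.
cc: 1c undefined. 1c->0: no, ab/cc meet in 0. 1c->1: no, ab/ccbb meet in 0. 1c->2: ok.
caa: 2a undefined. 2a->0: ok.
cab: 2b undefined. 2b->0: no, ab/cab meet in 0. 2b->1: no, ab/ccbb meet in 0. 2b->2: ok.
ccc: 2c undefined. 2c->0: no, ab/cccb meet in 0. 2c->1: no, ab/cccb meet in 0. 2c->2: ok.
All examples now run through 3 states with every (state, symbol) defined. Accept strings end in {0}, Reject strings end in {1,2}; accept={0}.

states=3 start=0 accept={0} delta: 0a->0 0b->0 0c->1 1a->2 1b->0 1c->2 2a->0 2b->2 2c->2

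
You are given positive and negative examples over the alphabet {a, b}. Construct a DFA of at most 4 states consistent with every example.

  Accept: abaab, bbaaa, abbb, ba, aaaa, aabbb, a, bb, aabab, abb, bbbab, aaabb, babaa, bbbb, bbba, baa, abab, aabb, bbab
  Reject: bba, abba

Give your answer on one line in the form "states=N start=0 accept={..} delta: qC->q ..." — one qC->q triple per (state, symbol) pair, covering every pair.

states=4 start=0 accept={0,1,2} delta: 0a->0 0b->1 1a->0 1b->2 2a->3 2b->0 3a->0 3b->0

State merging on the prefix tree: take the shortest (then alphabetical) example prefix whose next move is undefined and point that move at state 0, else 1, else 2, ...; a target is out if some Accept/Reject pair would then sit in one state with the same input left (inseparable). If every existing state is out, open a new one.
a: 0a undefined. 0a->0: ok.
b: 0b undefined. 0b->0: no, abaab/bba meet in 0. Open state 1: 0b->1.
ba: 1a undefined. 1a->0: ok.
bb: 1b undefined. 1b->0: no, bbaaa/bba meet in 0. 1b->1: no, bbaaa/bba meet in 0. Open state 2: 1b->2.
bba: 2a undefined. 2a->0: no, bbaaa/bba meet in 0. 2a->1: no, abaab/bba meet in 1. 2a->2: no, bbaaa/bba meet in 2. Open state 3: 2a->3.
bbb: 2b undefined. 2b->0: ok.
bbaa: 3a undefined. 3a->0: ok.
bbab: 3b undefined. 3b->0: ok.
All examples now run through 4 states with every (state, symbol) defined. Accept strings end in {0,1,2}, Reject strings end in {3}; accept={0,1,2}.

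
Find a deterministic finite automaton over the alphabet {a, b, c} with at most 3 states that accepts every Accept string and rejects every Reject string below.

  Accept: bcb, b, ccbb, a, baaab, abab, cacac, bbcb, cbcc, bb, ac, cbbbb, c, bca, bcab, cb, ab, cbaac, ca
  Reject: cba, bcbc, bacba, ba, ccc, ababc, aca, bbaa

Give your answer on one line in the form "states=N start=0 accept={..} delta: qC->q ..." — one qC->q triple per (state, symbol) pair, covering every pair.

State merging on the prefix tree: take the shortest (then alphabetical) example prefix whose next move is undefined and point that move at state 0, else 1, else 2, ...; a target is out if some Accept/Reject pair would then sit in one state with the same input left (inseparable). If every existing state is out, open a new one.
a: 0a undefined. 0a->0: no, ca/aca meet in 0 with "ca" left. Open state 1: 0a->1.
b: 0b undefined. 0b->0: no, a/ba meet in 1. 0b->1: no, bca/aca meet in 1 with "ca" left. Open state 2: 0b->2.
c: 0c undefined. 0c->0: no, c/ccc meet in 0. 0c->1: ok.
ab: 1b undefined. 1b->0: no, a/cba meet in 1. 1b->1: no, cbcc/ccc meet in 1 with "cc" left. 1b->2: ok.
ac: 1c undefined. 1c->0: no, a/ccc meet in 1. 1c->1: no, a/ccc meet in 1. 1c->2: ok.
ba: 2a undefined. 2a->0: ok.
bb: 2b undefined. 2b->0: no, bb/cba meet in 0. 2b->1: ok.
bc: 2c undefined. 2c->0: ok.
ca: 1a undefined. 1a->0: no, a/bbaa meet in 1. 1a->1: no, a/bbaa meet in 1. 1a->2: ok.
All examples now run through 3 states with every (state, symbol) defined. Accept strings end in {1,2}, Reject strings end in {0}; accept={1,2}.

states=3 start=0 accept={1,2} delta: 0a->1 0b->2 0c->1 1a->2 1b->2 1c->2 2a->0 2b->1 2c->0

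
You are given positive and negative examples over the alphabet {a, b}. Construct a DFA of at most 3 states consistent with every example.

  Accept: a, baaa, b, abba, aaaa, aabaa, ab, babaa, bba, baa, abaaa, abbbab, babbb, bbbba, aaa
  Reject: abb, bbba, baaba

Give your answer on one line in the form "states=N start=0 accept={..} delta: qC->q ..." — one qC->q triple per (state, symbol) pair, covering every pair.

Grow the machine one transition at a time. Run the examples from 0; the earliest place one falls off (shortest prefix, ties alphabetical) gets sent to the lowest-numbered state that keeps every Accept/Reject pair distinguishable — a pair clashes when both reach the same state with identical unread suffix — and to a fresh state only if none does.
a: 0a undefined. 0a->0: ok.
b: 0b undefined. 0b->0: no, a/abb meet in 0. Open state 1: 0b->1.
ba: 1a undefined. 1a->0: no, a/baaba meet in 0. 1a->1: no, abba/baaba meet in 1 with "ba" left. Open state 2: 1a->2.
bb: 1b undefined. 1b->0: no, a/abb meet in 0. 1b->1: no, b/abb meet in 1. 1b->2: ok.
baa: 2a undefined. 2a->0: ok.
bab: 2b undefined. 2b->0: no, a/bbba meet in 0. 2b->1: ok.
All examples now run through 3 states with every (state, symbol) defined. Accept strings end in {0,1}, Reject strings end in {2}; accept={0,1}.

states=3 start=0 accept={0,1} delta: 0a->0 0b->1 1a->2 1b->2 2a->0 2b->1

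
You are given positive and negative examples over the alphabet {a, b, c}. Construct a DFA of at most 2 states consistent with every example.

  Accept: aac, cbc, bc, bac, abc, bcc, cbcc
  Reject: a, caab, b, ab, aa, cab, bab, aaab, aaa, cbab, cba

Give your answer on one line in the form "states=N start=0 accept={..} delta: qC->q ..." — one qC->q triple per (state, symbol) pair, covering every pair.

Fold the examples into a partial DFA from state 0: repeatedly fix the first undefined (state, symbol) met by the shortest-then-alphabetical prefix, trying targets in increasing order and rejecting any under which an Accept and a Reject string meet in one state with the same remainder; add a state when all current targets are rejected. Accepting states are where Accept strings end.
a: 0a undefined. 0a->0: ok.
b: 0b undefined. 0b->0: ok.
c: 0c undefined. 0c->0: no, aac/a meet in 0. Open state 1: 0c->1.
ca: 1a undefined. 1a->0: ok.
cb: 1b undefined. 1b->0: ok.
bcc: 1c undefined. 1c->0: no, bcc/a meet in 0. 1c->1: ok.
All examples now run through 2 states with every (state, symbol) defined. Accept strings end in {1}, Reject strings end in {0}; accept={1}.

states=2 start=0 accept={1} delta: 0a->0 0b->0 0c->1 1a->0 1b->0 1c->1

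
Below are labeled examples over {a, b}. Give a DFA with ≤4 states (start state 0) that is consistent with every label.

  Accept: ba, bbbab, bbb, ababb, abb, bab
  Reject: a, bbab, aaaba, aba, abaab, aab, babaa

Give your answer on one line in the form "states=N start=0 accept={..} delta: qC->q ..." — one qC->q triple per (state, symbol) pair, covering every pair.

State merging on the prefix tree: take the shortest (then alphabetical) example prefix whose next move is undefined and point that move at state 0, else 1, else 2, ...; a target is out if some Accept/Reject pair would then sit in one state with the same input left (inseparable). If every existing state is out, open a new one.
a: 0a undefined. 0a->0: no, ba/aaaba meet in 0 with "ba" left. Open state 1: 0a->1.
b: 0b undefined. 0b->0: no, ba/a meet in 1. 0b->1: no, bab/aab meet in 1 with "ab" left. Open state 2: 0b->2.
aa: 1a undefined. 1a->0: ok.
ab: 1b undefined. 1b->0: no, ababb/abaab meet in 2. 1b->1: no, abb/a meet in 1. 1b->2: no, ba/aaaba meet in 2 with "a" left. Open state 3: 1b->3.
ba: 2a undefined. 2a->0: no, bab/aab meet in 2. 2a->1: no, ba/a meet in 1. 2a->2: no, ba/aab meet in 2. 2a->3: ok.
bb: 2b undefined. 2b->0: no, ba/bbab meet in 3. 2b->1: ok.
aba: 3a undefined. 3a->0: no, ba/abaab meet in 3. 3a->1: ok.
abb: 3b undefined. 3b->0: no, ababb/babaa meet in 0. 3b->1: no, ababb/a meet in 1. 3b->2: no, ababb/bbab meet in 2. 3b->3: ok.
All examples now run through 4 states with every (state, symbol) defined. Accept strings end in {3}, Reject strings end in {0,1,2}; accept={3}.

states=4 start=0 accept={3} delta: 0a->1 0b->2 1a->0 1b->3 2a->3 2b->1 3a->1 3b->3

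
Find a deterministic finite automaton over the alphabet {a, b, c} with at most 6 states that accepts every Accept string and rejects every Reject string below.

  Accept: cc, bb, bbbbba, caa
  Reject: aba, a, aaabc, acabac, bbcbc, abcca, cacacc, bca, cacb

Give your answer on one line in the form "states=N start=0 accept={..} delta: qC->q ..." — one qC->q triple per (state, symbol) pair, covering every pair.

State merging on the prefix tree: take the shortest (then alphabetical) example prefix whose next move is undefined and point that move at state 0, else 1, else 2, ...; a target is out if some Accept/Reject pair would then sit in one state with the same input left (inseparable). If every existing state is out, open a new one.
a: 0a undefined. 0a->0: ok.
b: 0b undefined. 0b->0: no, bb/aba meet in 0. Open state 1: 0b->1.
c: 0c undefined. 0c->0: no, cc/a meet in 0. 0c->1: no, cc/aaabc meet in 1 with "c" left. Open state 2: 0c->2.
bb: 1b undefined. 1b->0: no, bb/a meet in 0. 1b->1: no, bbbbba/aba meet in 1 with "a" left. 1b->2: ok.
bc: 1c undefined. 1c->0: ok.
ca: 2a undefined. 2a->0: no, cc/cacacc meet in 2 with "c" left. 2a->1: no, cc/cacacc meet in 2 with "c" left. 2a->2: no, bb/abcca meet in 2. Open state 3: 2a->3.
cc: 2c undefined. 2c->0: no, cc/a meet in 0. 2c->1: no, cc/bbcbc meet in 1. 2c->2: ok.
aba: 1a undefined. 1a->0: ok.
bbb: 2b undefined. 2b->0: no, cc/bbcbc meet in 2. 2b->1: no, bbbbba/aba meet in 0. 2b->2: no, cc/bbcbc meet in 2. 2b->3: ok.
caa: 3a undefined. 3a->0: no, caa/aba meet in 0. 3a->1: ok.
cac: 3c undefined. 3c->0: no, cc/cacacc meet in 2. 3c->1: no, cc/cacacc meet in 2. 3c->2: no, cc/bbcbc meet in 2. 3c->3: no, cc/cacacc meet in 2. Open state 4: 3c->4.
acab: 3b undefined. 3b->0: no, cc/acabac meet in 2. 3b->1: no, cc/acabac meet in 2. 3b->2: ok.
caca: 4a undefined. 4a->0: no, cc/cacacc meet in 2. 4a->1: no, cc/cacacc meet in 2. 4a->2: no, cc/cacacc meet in 2. 4a->3: ok.
cacb: 4b undefined. 4b->0: ok.
cacacc: 4c undefined. 4c->0: ok.
All examples now run through 5 states with every (state, symbol) defined. Accept strings end in {1,2}, Reject strings end in {0,3,4}; accept={1,2}.

states=5 start=0 accept={1,2} delta: 0a->0 0b->1 0c->2 1a->0 1b->2 1c->0 2a->3 2b->3 2c->2 3a->1 3b->2 3c->4 4a->3 4b->0 4c->0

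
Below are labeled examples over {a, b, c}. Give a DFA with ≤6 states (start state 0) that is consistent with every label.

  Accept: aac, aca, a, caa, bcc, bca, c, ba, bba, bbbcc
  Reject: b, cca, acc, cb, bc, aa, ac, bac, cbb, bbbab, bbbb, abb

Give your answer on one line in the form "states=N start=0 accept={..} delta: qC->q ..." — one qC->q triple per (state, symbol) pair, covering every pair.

states=4 start=0 accept={1,3} delta: 0a->1 0b->2 0c->3 1a->0 1b->0 1c->2 2a->1 2b->0 2c->0 3a->0 3b->0 3c->1

Fold the examples into a partial DFA from state 0: repeatedly fix the first undefined (state, symbol) met by the shortest-then-alphabetical prefix, trying targets in increasing order and rejecting any under which an Accept and a Reject string meet in one state with the same remainder; add a state when all current targets are rejected. Accepting states are where Accept strings end.
a: 0a undefined. 0a->0: no, aac/ac meet in 0 with "c" left. Open state 1: 0a->1.
b: 0b undefined. 0b->0: no, c/bc meet in 0 with "c" left. 0b->1: no, aac/bac meet in 1 with "ac" left. Open state 2: 0b->2.
c: 0c undefined. 0c->0: no, a/cca meet in 1. 0c->1: no, aca/cca meet in 1 with "ca" left. 0c->2: no, bca/cca meet in 2 with "ca" left. Open state 3: 0c->3.
aa: 1a undefined. 1a->0: ok.
ab: 1b undefined. 1b->0: ok.
ac: 1c undefined. 1c->0: no, aac/acc meet in 3. 1c->1: no, aca/aa meet in 0. 1c->2: ok.
ba: 2a undefined. 2a->0: no, aac/bac meet in 3. 2a->1: ok.
bb: 2b undefined. 2b->0: ok.
bc: 2c undefined. 2c->0: ok.
ca: 3a undefined. 3a->0: ok.
cb: 3b undefined. 3b->0: ok.
cc: 3c undefined. 3c->0: no, aca/cca meet in 1. 3c->1: ok.
All examples now run through 4 states with every (state, symbol) defined. Accept strings end in {1,3}, Reject strings end in {0,2}; accept={1,3}.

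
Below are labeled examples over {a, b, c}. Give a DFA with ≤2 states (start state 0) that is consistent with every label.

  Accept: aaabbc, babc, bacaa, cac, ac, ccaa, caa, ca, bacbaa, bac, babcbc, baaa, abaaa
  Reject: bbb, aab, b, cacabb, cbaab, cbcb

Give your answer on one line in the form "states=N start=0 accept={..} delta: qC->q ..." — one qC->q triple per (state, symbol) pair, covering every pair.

states=2 start=0 accept={0} delta: 0a->0 0b->1 0c->0 1a->0 1b->1 1c->0

Grow the machine one transition at a time. Run the examples from 0; the earliest place one falls off (shortest prefix, ties alphabetical) gets sent to the lowest-numbered state that keeps every Accept/Reject pair distinguishable — a pair clashes when both reach the same state with identical unread suffix — and to a fresh state only if none does.
a: 0a undefined. 0a->0: ok.
b: 0b undefined. 0b->0: no, baaa/bbb meet in 0. Open state 1: 0b->1.
c: 0c undefined. 0c->0: ok.
ba: 1a undefined. 1a->0: ok.
bb: 1b undefined. 1b->0: no, aaabbc/cacabb meet in 0. 1b->1: ok.
cbc: 1c undefined. 1c->0: ok.
All examples now run through 2 states with every (state, symbol) defined. Accept strings end in {0}, Reject strings end in {1}; accept={0}.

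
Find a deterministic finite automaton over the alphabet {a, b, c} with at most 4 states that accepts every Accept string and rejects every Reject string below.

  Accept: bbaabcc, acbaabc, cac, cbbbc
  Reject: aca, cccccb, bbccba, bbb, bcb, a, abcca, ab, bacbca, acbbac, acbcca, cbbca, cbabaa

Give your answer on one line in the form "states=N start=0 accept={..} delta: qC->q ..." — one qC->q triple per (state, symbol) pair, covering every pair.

Grow the machine one transition at a time. Run the examples from 0; the earliest place one falls off (shortest prefix, ties alphabetical) gets sent to the lowest-numbered state that keeps every Accept/Reject pair distinguishable — a pair clashes when both reach the same state with identical unread suffix — and to a fresh state only if none does.
a: 0a undefined. 0a->0: ok.
b: 0b undefined. 0b->0: ok.
c: 0c undefined. 0c->0: no, bbaabcc/aca meet in 0. Open state 1: 0c->1.
ca: 1a undefined. 1a->0: ok.
cb: 1b undefined. 1b->0: no, acbaabc/acbbac meet in 1. 1b->1: no, acbaabc/bcb meet in 1. Open state 2: 1b->2.
cc: 1c undefined. 1c->0: no, bbaabcc/aca meet in 0. 1c->1: ok.
cba: 2a undefined. 2a->0: ok.
cbb: 2b undefined. 2b->0: no, bbaabcc/acbbac meet in 1. 2b->1: no, bbaabcc/acbbac meet in 1. 2b->2: no, bbaabcc/acbbac meet in 1. Open state 3: 2b->3.
acbc: 2c undefined. 2c->0: ok.
cbbb: 3b undefined. 3b->0: ok.
cbbc: 3c undefined. 3c->0: ok.
acbba: 3a undefined. 3a->0: no, bbaabcc/acbbac meet in 1. 3a->1: no, bbaabcc/acbbac meet in 1. 3a->2: ok.
All examples now run through 4 states with every (state, symbol) defined. Accept strings end in {1}, Reject strings end in {0,2}; accept={1}.

states=4 start=0 accept={1} delta: 0a->0 0b->0 0c->1 1a->0 1b->2 1c->1 2a->0 2b->3 2c->0 3a->2 3b->0 3c->0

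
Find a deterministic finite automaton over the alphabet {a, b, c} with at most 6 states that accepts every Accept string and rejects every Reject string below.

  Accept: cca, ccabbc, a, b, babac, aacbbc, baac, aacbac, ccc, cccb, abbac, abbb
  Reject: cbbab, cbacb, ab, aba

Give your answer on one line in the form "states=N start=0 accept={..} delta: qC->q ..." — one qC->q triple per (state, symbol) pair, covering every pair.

Fold the examples into a partial DFA from state 0: repeatedly fix the first undefined (state, symbol) met by the shortest-then-alphabetical prefix, trying targets in increasing order and rejecting any under which an Accept and a Reject string meet in one state with the same remainder; add a state when all current targets are rejected. Accepting states are where Accept strings end.
a: 0a undefined. 0a->0: no, b/ab meet in 0 with "b" left. Open state 1: 0a->1.
b: 0b undefined. 0b->0: ok.
c: 0c undefined. 0c->0: ok.
aa: 1a undefined. 1a->0: ok.
ab: 1b undefined. 1b->0: no, cca/aba meet in 1. 1b->1: no, cca/cbbab meet in 1. Open state 2: 1b->2.
aba: 2a undefined. 2a->0: no, b/aba meet in 0. 2a->1: no, cca/aba meet in 1. 2a->2: ok.
abb: 2b undefined. 2b->0: ok.
cbac: 1c undefined. 1c->0: no, ccabbc/cbacb meet in 0. 1c->1: ok.
babac: 2c undefined. 2c->0: ok.
All examples now run through 3 states with every (state, symbol) defined. Accept strings end in {0,1}, Reject strings end in {2}; accept={0,1}.

states=3 start=0 accept={0,1} delta: 0a->1 0b->0 0c->0 1a->0 1b->2 1c->1 2a->2 2b->0 2c->0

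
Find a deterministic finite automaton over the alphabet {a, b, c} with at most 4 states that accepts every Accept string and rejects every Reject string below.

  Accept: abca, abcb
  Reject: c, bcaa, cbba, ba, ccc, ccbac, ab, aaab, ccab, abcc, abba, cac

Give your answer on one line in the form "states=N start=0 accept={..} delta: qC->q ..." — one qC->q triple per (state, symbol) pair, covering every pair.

states=3 start=0 accept={2} delta: 0a->0 0b->0 0c->1 1a->2 1b->2 1c->0 2a->0 2b->0 2c->0

Grow the machine one transition at a time. Run the examples from 0; the earliest place one falls off (shortest prefix, ties alphabetical) gets sent to the lowest-numbered state that keeps every Accept/Reject pair distinguishable — a pair clashes when both reach the same state with identical unread suffix — and to a fresh state only if none does.
a: 0a undefined. 0a->0: ok.
b: 0b undefined. 0b->0: ok.
c: 0c undefined. 0c->0: no, abca/c meet in 0. Open state 1: 0c->1.
ca: 1a undefined. 1a->0: no, abca/bcaa meet in 0. 1a->1: no, abca/c meet in 1. Open state 2: 1a->2.
cb: 1b undefined. 1b->0: no, abcb/cbba meet in 0. 1b->1: no, abca/cbba meet in 2. 1b->2: ok.
cc: 1c undefined. 1c->0: ok.
cac: 2c undefined. 2c->0: ok.
cbb: 2b undefined. 2b->0: ok.
bcaa: 2a undefined. 2a->0: ok.
All examples now run through 3 states with every (state, symbol) defined. Accept strings end in {2}, Reject strings end in {0,1}; accept={2}.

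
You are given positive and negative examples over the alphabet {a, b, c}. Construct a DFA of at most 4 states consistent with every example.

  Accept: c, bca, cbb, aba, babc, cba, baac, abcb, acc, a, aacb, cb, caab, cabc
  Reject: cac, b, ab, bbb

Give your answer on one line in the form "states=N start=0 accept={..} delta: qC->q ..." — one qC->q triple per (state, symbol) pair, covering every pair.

Grow the machine one transition at a time. Run the examples from 0; the earliest place one falls off (shortest prefix, ties alphabetical) gets sent to the lowest-numbered state that keeps every Accept/Reject pair distinguishable — a pair clashes when both reach the same state with identical unread suffix — and to a fresh state only if none does.
a: 0a undefined. 0a->0: ok.
b: 0b undefined. 0b->0: no, aba/b meet in 0. Open state 1: 0b->1.
c: 0c undefined. 0c->0: no, c/cac meet in 0. 0c->1: no, c/b meet in 1. Open state 2: 0c->2.
ba: 1a undefined. 1a->0: ok.
bb: 1b undefined. 1b->0: ok.
bc: 1c undefined. 1c->0: no, abcb/b meet in 1. 1c->1: no, babc/b meet in 1. 1c->2: ok.
ca: 2a undefined. 2a->0: no, c/cac meet in 2. 2a->1: no, c/cac meet in 2. 2a->2: no, acc/cac meet in 2 with "c" left. Open state 3: 2a->3.
cb: 2b undefined. 2b->0: no, cbb/b meet in 1. 2b->1: no, abcb/b meet in 1. 2b->2: ok.
acc: 2c undefined. 2c->0: ok.
caa: 3a undefined. 3a->0: no, caab/b meet in 1. 3a->1: ok.
cab: 3b undefined. 3b->0: ok.
cac: 3c undefined. 3c->0: no, aba/cac meet in 0. 3c->1: ok.
All examples now run through 4 states with every (state, symbol) defined. Accept strings end in {0,2,3}, Reject strings end in {1}; accept={0,2,3}.

states=4 start=0 accept={0,2,3} delta: 0a->0 0b->1 0c->2 1a->0 1b->0 1c->2 2a->3 2b->2 2c->0 3a->1 3b->0 3c->1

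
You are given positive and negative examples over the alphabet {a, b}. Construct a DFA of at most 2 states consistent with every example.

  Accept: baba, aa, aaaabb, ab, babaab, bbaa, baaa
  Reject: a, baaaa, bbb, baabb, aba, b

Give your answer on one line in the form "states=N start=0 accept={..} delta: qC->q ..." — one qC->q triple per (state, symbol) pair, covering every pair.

states=2 start=0 accept={0} delta: 0a->1 0b->1 1a->0 1b->0

Fold the examples into a partial DFA from state 0: repeatedly fix the first undefined (state, symbol) met by the shortest-then-alphabetical prefix, trying targets in increasing order and rejecting any under which an Accept and a Reject string meet in one state with the same remainder; add a state when all current targets are rejected. Accepting states are where Accept strings end.
a: 0a undefined. 0a->0: no, aa/a meet in 0. Open state 1: 0a->1.
b: 0b undefined. 0b->0: no, baba/aba meet in 1 with "ba" left. 0b->1: ok.
aa: 1a undefined. 1a->0: ok.
ab: 1b undefined. 1b->0: ok.
All examples now run through 2 states with every (state, symbol) defined. Accept strings end in {0}, Reject strings end in {1}; accept={0}.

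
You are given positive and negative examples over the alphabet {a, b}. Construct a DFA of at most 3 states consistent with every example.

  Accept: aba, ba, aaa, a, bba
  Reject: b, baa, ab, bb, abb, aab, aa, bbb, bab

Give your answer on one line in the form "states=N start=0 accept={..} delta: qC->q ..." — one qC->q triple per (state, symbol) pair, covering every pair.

Grow the machine one transition at a time. Run the examples from 0; the earliest place one falls off (shortest prefix, ties alphabetical) gets sent to the lowest-numbered state that keeps every Accept/Reject pair distinguishable — a pair clashes when both reach the same state with identical unread suffix — and to a fresh state only if none does.
a: 0a undefined. 0a->0: no, aaa/aa meet in 0. Open state 1: 0a->1.
b: 0b undefined. 0b->0: ok.
aa: 1a undefined. 1a->0: ok.
ab: 1b undefined. 1b->0: ok.
All examples now run through 2 states with every (state, symbol) defined. Accept strings end in {1}, Reject strings end in {0}; accept={1}.

states=2 start=0 accept={1} delta: 0a->1 0b->0 1a->0 1b->0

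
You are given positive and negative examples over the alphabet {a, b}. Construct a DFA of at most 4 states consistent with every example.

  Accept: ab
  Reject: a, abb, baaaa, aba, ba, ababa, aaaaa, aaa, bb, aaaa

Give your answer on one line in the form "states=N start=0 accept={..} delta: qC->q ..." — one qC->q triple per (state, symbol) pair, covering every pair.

State merging on the prefix tree: take the shortest (then alphabetical) example prefix whose next move is undefined and point that move at state 0, else 1, else 2, ...; a target is out if some Accept/Reject pair would then sit in one state with the same input left (inseparable). If every existing state is out, open a new one.
a: 0a undefined. 0a->0: ok.
b: 0b undefined. 0b->0: no, ab/a meet in 0. Open state 1: 0b->1.
ba: 1a undefined. 1a->0: ok.
bb: 1b undefined. 1b->0: ok.
All examples now run through 2 states with every (state, symbol) defined. Accept strings end in {1}, Reject strings end in {0}; accept={1}.

states=2 start=0 accept={1} delta: 0a->0 0b->1 1a->0 1b->0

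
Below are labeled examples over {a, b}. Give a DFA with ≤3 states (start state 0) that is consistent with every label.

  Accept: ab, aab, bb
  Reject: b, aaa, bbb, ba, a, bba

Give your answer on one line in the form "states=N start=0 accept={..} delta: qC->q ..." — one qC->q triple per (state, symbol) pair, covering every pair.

states=2 start=0 accept={0} delta: 0a->1 0b->1 1a->1 1b->0

Fold the examples into a partial DFA from state 0: repeatedly fix the first undefined (state, symbol) met by the shortest-then-alphabetical prefix, trying targets in increasing order and rejecting any under which an Accept and a Reject string meet in one state with the same remainder; add a state when all current targets are rejected. Accepting states are where Accept strings end.
a: 0a undefined. 0a->0: no, ab/b meet in 0 with "b" left. Open state 1: 0a->1.
b: 0b undefined. 0b->0: no, bb/b meet in 0. 0b->1: ok.
aa: 1a undefined. 1a->0: no, aab/b meet in 1. 1a->1: ok.
ab: 1b undefined. 1b->0: ok.
All examples now run through 2 states with every (state, symbol) defined. Accept strings end in {0}, Reject strings end in {1}; accept={0}.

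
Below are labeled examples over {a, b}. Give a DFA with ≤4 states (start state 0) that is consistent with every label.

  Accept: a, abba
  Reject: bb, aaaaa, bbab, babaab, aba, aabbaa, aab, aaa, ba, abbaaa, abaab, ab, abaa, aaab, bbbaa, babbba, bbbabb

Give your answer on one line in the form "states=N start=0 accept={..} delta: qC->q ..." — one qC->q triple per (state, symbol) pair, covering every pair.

Grow the machine one transition at a time. Run the examples from 0; the earliest place one falls off (shortest prefix, ties alphabetical) gets sent to the lowest-numbered state that keeps every Accept/Reject pair distinguishable — a pair clashes when both reach the same state with identical unread suffix — and to a fresh state only if none does.
a: 0a undefined. 0a->0: no, a/aaaaa meet in 0. Open state 1: 0a->1.
b: 0b undefined. 0b->0: no, a/ba meet in 1. 0b->1: ok.
aa: 1a undefined. 1a->0: no, a/aaaaa meet in 1. 1a->1: no, a/aaaaa meet in 1. Open state 2: 1a->2.
ab: 1b undefined. 1b->0: no, a/aba meet in 1. 1b->1: no, a/bb meet in 1. 1b->2: ok.
aaa: 2a undefined. 2a->0: no, a/bbab meet in 1. 2a->1: no, a/aaaaa meet in 1. 2a->2: ok.
aab: 2b undefined. 2b->0: ok.
All examples now run through 3 states with every (state, symbol) defined. Accept strings end in {1}, Reject strings end in {0,2}; accept={1}.

states=3 start=0 accept={1} delta: 0a->1 0b->1 1a->2 1b->2 2a->2 2b->0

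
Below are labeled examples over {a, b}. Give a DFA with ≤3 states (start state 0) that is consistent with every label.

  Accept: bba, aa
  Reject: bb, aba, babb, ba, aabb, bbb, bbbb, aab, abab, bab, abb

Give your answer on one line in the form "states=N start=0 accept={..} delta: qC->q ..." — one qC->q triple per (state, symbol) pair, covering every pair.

Grow the machine one transition at a time. Run the examples from 0; the earliest place one falls off (shortest prefix, ties alphabetical) gets sent to the lowest-numbered state that keeps every Accept/Reject pair distinguishable — a pair clashes when both reach the same state with identical unread suffix — and to a fresh state only if none does.
a: 0a undefined. 0a->0: ok.
b: 0b undefined. 0b->0: no, bba/bb meet in 0. Open state 1: 0b->1.
ba: 1a undefined. 1a->0: no, aa/aba meet in 0. 1a->1: ok.
bb: 1b undefined. 1b->0: no, bba/bb meet in 0. 1b->1: no, bba/bb meet in 1. Open state 2: 1b->2.
bba: 2a undefined. 2a->0: ok.
bbb: 2b undefined. 2b->0: no, bba/babb meet in 0. 2b->1: ok.
All examples now run through 3 states with every (state, symbol) defined. Accept strings end in {0}, Reject strings end in {1,2}; accept={0}.

states=3 start=0 accept={0} delta: 0a->0 0b->1 1a->1 1b->2 2a->0 2b->1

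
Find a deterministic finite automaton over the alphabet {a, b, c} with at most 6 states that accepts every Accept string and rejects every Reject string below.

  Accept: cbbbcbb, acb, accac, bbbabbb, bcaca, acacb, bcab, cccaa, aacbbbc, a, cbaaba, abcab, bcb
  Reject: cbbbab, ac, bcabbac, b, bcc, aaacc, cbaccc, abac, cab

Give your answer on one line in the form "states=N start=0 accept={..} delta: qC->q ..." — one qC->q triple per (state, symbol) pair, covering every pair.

State merging on the prefix tree: take the shortest (then alphabetical) example prefix whose next move is undefined and point that move at state 0, else 1, else 2, ...; a target is out if some Accept/Reject pair would then sit in one state with the same input left (inseparable). If every existing state is out, open a new one.
a: 0a undefined. 0a->0: ok.
b: 0b undefined. 0b->0: no, bbbabbb/b meet in 0. Open state 1: 0b->1.
c: 0c undefined. 0c->0: no, acb/b meet in 1. 0c->1: ok.
bb: 1b undefined. 1b->0: no, cbbbcbb/cbbbab meet in 1. 1b->1: no, acb/ac meet in 1. Open state 2: 1b->2.
bc: 1c undefined. 1c->0: no, accac/ac meet in 1. 1c->1: no, accac/abac meet in 1 with "ac" left. 1c->2: no, acb/aaacc meet in 2. Open state 3: 1c->3.
ca: 1a undefined. 1a->0: ok.
bbb: 2b undefined. 2b->0: no, aacbbbc/aaacc meet in 3. 2b->1: no, bbbabbb/ac meet in 1. 2b->2: ok.
bca: 3a undefined. 3a->0: no, accac/ac meet in 1. 3a->1: no, accac/aaacc meet in 3. 3a->2: ok.
bcb: 3b undefined. 3b->0: ok.
bcc: 3c undefined. 3c->0: no, cccaa/bcc meet in 0. 3c->1: ok.
cba: 2a undefined. 2a->0: ok.
bcac: 2c undefined. 2c->0: ok.
All examples now run through 4 states with every (state, symbol) defined. Accept strings end in {0,2}, Reject strings end in {1,3}; accept={0,2}.

states=4 start=0 accept={0,2} delta: 0a->0 0b->1 0c->1 1a->0 1b->2 1c->3 2a->0 2b->2 2c->0 3a->2 3b->0 3c->1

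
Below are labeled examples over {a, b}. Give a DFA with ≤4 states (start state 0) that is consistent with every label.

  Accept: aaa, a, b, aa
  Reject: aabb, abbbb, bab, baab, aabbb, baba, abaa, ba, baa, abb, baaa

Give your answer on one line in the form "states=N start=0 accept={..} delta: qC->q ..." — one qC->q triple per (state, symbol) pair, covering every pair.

Grow the machine one transition at a time. Run the examples from 0; the earliest place one falls off (shortest prefix, ties alphabetical) gets sent to the lowest-numbered state that keeps every Accept/Reject pair distinguishable — a pair clashes when both reach the same state with identical unread suffix — and to a fresh state only if none does.
a: 0a undefined. 0a->0: ok.
b: 0b undefined. 0b->0: no, aaa/aabb meet in 0. Open state 1: 0b->1.
ba: 1a undefined. 1a->0: no, aaa/baba meet in 0. 1a->1: no, b/abaa meet in 1. Open state 2: 1a->2.
abb: 1b undefined. 1b->0: no, aaa/aabb meet in 0. 1b->1: no, b/aabb meet in 1. 1b->2: ok.
baa: 2a undefined. 2a->0: no, aaa/abaa meet in 0. 2a->1: no, b/abaa meet in 1. 2a->2: ok.
bab: 2b undefined. 2b->0: no, aaa/bab meet in 0. 2b->1: no, b/bab meet in 1. 2b->2: ok.
All examples now run through 3 states with every (state, symbol) defined. Accept strings end in {0,1}, Reject strings end in {2}; accept={0,1}.

states=3 start=0 accept={0,1} delta: 0a->0 0b->1 1a->2 1b->2 2a->2 2b->2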